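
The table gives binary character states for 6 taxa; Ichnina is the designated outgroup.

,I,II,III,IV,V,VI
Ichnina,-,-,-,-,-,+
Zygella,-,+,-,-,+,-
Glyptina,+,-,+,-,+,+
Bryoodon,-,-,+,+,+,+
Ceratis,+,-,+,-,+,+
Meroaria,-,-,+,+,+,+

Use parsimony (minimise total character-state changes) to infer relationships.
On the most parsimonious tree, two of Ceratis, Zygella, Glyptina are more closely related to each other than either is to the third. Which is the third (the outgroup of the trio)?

Zygella

Character polarity is set by the outgroup: the derived state is whichever differs from the outgroup's state, so for VI the derived state is '-', and for the remaining characters it is '+'.
I (derived state '+') is shared by Ceratis and Glyptina — a synapomorphy uniting that clade.
II: derived state '+' in Zygella only — an autapomorphy, so it tells us nothing about relationships among taxa.
III (derived state '+') is shared by Bryoodon, Ceratis, Glyptina, and Meroaria — a synapomorphy uniting that clade.
IV: derived state '+' in Bryoodon and Meroaria only — synapomorphy for {Bryoodon, Meroaria}.
All ingroup taxa share the derived state '+' for V; it defines the ingroup but does not resolve relationships within it.
VI (derived state '-') is unique to Zygella (autapomorphy; uninformative for grouping).
Most parsimonious ingroup topology: (Zygella,((Glyptina,Ceratis),(Bryoodon,Meroaria))).
Ceratis and Glyptina share a more recent common ancestor with each other than either does with Zygella, so Zygella is the least closely related of the three.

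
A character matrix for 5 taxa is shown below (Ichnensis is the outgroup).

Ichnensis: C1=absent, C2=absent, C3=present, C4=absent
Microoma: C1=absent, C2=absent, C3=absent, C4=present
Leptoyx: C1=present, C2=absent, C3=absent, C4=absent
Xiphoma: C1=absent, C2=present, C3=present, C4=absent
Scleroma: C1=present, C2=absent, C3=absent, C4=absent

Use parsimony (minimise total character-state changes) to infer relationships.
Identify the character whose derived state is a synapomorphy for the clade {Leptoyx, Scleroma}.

Character polarity is set by the outgroup: the derived state is whichever differs from the outgroup's state, so for C3 the derived state is 'absent', and for the remaining characters it is 'present'.
C1 (derived state 'present') is shared by Leptoyx and Scleroma — a synapomorphy uniting that clade.
C2 (derived state 'present') is unique to Xiphoma (autapomorphy; uninformative for grouping).
C3: derived state 'absent' in Leptoyx, Microoma, and Scleroma only — synapomorphy for {Leptoyx, Microoma, Scleroma}.
C4: derived state 'present' in Microoma only — an autapomorphy, so it tells us nothing about relationships among taxa.
Most parsimonious ingroup topology: ((Microoma,(Leptoyx,Scleroma)),Xiphoma).
The clade {Leptoyx, Scleroma} is supported by C1: its derived state 'present' occurs in exactly those taxa and in no other taxon (including the outgroup).

C1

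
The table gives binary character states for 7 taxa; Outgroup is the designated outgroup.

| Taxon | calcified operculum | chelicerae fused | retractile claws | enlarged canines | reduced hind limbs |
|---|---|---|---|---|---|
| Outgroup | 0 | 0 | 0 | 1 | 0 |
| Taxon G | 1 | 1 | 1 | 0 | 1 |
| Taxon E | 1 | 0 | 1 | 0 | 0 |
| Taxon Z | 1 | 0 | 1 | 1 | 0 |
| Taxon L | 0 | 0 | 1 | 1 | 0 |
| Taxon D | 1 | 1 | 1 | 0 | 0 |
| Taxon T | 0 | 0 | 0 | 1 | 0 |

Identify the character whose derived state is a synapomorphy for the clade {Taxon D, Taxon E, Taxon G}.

Character polarity is set by the outgroup: the derived state is whichever differs from the outgroup's state, so for enlarged canines the derived state is '0', and for the remaining characters it is '1'.
Only Taxon D, Taxon E, Taxon G, and Taxon Z show the derived state '1' for calcified operculum, supporting them as a clade.
chelicerae fused: derived state '1' in Taxon D and Taxon G only — synapomorphy for {Taxon D, Taxon G}.
Only Taxon D, Taxon E, Taxon G, Taxon L, and Taxon Z show the derived state '1' for retractile claws, supporting them as a clade.
enlarged canines (derived state '0') is shared by Taxon D, Taxon E, and Taxon G — a synapomorphy uniting that clade.
reduced hind limbs: derived state '1' in Taxon G only — an autapomorphy, so it tells us nothing about relationships among taxa.
Most parsimonious ingroup topology: (((((Taxon G,Taxon D),Taxon E),Taxon Z),Taxon L),Taxon T).
The clade {Taxon D, Taxon E, Taxon G} is supported by enlarged canines: its derived state '0' occurs in exactly those taxa and in no other taxon (including the outgroup).

enlarged canines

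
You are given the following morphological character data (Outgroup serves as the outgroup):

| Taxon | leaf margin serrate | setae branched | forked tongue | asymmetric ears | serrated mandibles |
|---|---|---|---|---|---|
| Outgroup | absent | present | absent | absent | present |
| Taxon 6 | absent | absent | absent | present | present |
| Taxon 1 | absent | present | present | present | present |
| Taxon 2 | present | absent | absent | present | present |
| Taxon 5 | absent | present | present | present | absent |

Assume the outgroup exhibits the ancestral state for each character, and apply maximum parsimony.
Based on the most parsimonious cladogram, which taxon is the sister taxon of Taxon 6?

Character polarity is set by the outgroup: the derived state is whichever differs from the outgroup's state, so for setae branched, serrated mandibles the derived state is 'absent', and for the remaining characters it is 'present'.
leaf margin serrate (derived state 'present') is unique to Taxon 2 (autapomorphy; uninformative for grouping).
setae branched: derived state 'absent' in Taxon 2 and Taxon 6 only — synapomorphy for {Taxon 2, Taxon 6}.
Only Taxon 1 and Taxon 5 show the derived state 'present' for forked tongue, supporting them as a clade.
asymmetric ears (derived state 'present') is shared by all ingroup taxa — unites the whole ingroup.
serrated mandibles: derived state 'absent' in Taxon 5 only — an autapomorphy, so it tells us nothing about relationships among taxa.
Most parsimonious ingroup topology: ((Taxon 6,Taxon 2),(Taxon 1,Taxon 5)).
Taxon 6 and Taxon 2 form a cherry on this tree, so they are sister taxa.

Taxon 2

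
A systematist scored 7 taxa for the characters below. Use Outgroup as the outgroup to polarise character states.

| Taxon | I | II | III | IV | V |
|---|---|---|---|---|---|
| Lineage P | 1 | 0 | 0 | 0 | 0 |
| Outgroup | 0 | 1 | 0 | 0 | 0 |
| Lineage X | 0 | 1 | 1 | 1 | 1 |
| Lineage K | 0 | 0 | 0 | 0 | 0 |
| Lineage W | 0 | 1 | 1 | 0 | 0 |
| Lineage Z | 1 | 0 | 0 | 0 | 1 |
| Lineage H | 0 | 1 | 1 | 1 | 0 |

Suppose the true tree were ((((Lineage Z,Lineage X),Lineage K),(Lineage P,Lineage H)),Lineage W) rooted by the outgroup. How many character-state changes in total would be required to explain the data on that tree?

11

Map each character onto ((((Lineage Z,Lineage X),Lineage K),(Lineage P,Lineage H)),Lineage W) (rooted by Outgroup) and count the minimum state changes it requires (Fitch parsimony):
I: 2; II: 3; III: 3; IV: 2; V: 1.
Total tree length = 11.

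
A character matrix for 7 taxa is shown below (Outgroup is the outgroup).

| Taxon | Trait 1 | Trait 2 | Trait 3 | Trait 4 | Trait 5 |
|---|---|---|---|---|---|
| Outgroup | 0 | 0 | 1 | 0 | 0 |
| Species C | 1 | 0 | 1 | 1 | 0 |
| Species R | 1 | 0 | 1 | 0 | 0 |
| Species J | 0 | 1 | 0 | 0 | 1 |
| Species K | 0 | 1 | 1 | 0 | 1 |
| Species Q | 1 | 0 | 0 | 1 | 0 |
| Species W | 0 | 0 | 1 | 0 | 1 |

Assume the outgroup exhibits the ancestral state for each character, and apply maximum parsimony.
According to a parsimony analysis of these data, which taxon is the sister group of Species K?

Species J

Character polarity is set by the outgroup: the derived state is whichever differs from the outgroup's state, so for Trait 3 the derived state is '0', and for the remaining characters it is '1'.
Only Species C, Species Q, and Species R show the derived state '1' for Trait 1, supporting them as a clade.
Trait 2: derived state '1' in Species J and Species K only — synapomorphy for {Species J, Species K}.
Trait 3 (state '0') occurs in Species J and Species Q but conflicts with the nesting implied by the other characters — most parsimoniously interpreted as homoplasy.
Only Species C and Species Q show the derived state '1' for Trait 4, supporting them as a clade.
Only Species J, Species K, and Species W show the derived state '1' for Trait 5, supporting them as a clade.
Most parsimonious ingroup topology: (((Species C,Species Q),Species R),((Species J,Species K),Species W)).
Species K and Species J form a cherry on this tree, so they are sister taxa.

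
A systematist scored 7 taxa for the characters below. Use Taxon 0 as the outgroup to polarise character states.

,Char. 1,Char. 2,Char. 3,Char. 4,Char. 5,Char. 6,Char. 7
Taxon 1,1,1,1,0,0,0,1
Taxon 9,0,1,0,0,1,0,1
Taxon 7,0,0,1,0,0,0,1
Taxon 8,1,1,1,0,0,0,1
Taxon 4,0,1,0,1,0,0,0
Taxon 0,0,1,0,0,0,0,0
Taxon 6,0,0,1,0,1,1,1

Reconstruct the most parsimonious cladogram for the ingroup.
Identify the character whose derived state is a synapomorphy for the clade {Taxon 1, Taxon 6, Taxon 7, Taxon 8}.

Character polarity is set by the outgroup: the derived state is whichever differs from the outgroup's state, so for Char. 2 the derived state is '0', and for the remaining characters it is '1'.
Char. 1 (derived state '1') is shared by Taxon 1 and Taxon 8 — a synapomorphy uniting that clade.
Only Taxon 6 and Taxon 7 show the derived state '0' for Char. 2, supporting them as a clade.
Char. 3: derived state '1' in Taxon 1, Taxon 6, Taxon 7, and Taxon 8 only — synapomorphy for {Taxon 1, Taxon 6, Taxon 7, Taxon 8}.
Char. 4: derived state '1' in Taxon 4 only — an autapomorphy, so it tells us nothing about relationships among taxa.
Char. 5 (state '1') occurs in Taxon 6 and Taxon 9 but conflicts with the nesting implied by the other characters — most parsimoniously interpreted as homoplasy.
Char. 6 (derived state '1') is unique to Taxon 6 (autapomorphy; uninformative for grouping).
Char. 7: derived state '1' in Taxon 1, Taxon 6, Taxon 7, Taxon 8, and Taxon 9 only — synapomorphy for {Taxon 1, Taxon 6, Taxon 7, Taxon 8, Taxon 9}.
Most parsimonious ingroup topology: (Taxon 4,(((Taxon 7,Taxon 6),(Taxon 1,Taxon 8)),Taxon 9)).
The clade {Taxon 1, Taxon 6, Taxon 7, Taxon 8} is supported by Char. 3: its derived state '1' occurs in exactly those taxa and in no other taxon (including the outgroup).

Char. 3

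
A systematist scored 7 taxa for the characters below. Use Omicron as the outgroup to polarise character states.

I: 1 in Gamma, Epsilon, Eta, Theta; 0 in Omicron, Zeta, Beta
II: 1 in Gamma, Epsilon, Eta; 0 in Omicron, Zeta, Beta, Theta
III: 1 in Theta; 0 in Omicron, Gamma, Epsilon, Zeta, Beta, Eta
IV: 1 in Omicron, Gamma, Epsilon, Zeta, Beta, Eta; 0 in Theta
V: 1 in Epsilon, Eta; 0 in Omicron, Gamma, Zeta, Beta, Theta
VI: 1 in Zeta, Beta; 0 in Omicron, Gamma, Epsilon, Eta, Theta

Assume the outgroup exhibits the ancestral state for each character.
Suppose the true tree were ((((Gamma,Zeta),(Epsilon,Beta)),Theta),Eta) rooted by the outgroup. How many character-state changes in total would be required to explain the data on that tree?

12

Map each character onto ((((Gamma,Zeta),(Epsilon,Beta)),Theta),Eta) (rooted by Omicron) and count the minimum state changes it requires (Fitch parsimony):
I: 3; II: 3; III: 1; IV: 1; V: 2; VI: 2.
Total tree length = 12.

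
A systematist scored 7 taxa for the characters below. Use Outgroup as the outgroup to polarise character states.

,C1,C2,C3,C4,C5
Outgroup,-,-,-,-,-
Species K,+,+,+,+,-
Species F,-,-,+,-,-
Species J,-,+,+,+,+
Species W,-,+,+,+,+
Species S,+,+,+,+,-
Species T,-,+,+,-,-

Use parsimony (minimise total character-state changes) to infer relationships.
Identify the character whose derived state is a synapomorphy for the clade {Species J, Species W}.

C5

The outgroup has state '-' for every character, so '+' is the derived state throughout.
Only Species K and Species S show the derived state '+' for C1, supporting them as a clade.
C2: derived state '+' in Species J, Species K, Species S, Species T, and Species W only — synapomorphy for {Species J, Species K, Species S, Species T, Species W}.
All ingroup taxa share the derived state '+' for C3; it defines the ingroup but does not resolve relationships within it.
Only Species J, Species K, Species S, and Species W show the derived state '+' for C4, supporting them as a clade.
C5 (derived state '+') is shared by Species J and Species W — a synapomorphy uniting that clade.
Most parsimonious ingroup topology: ((((Species K,Species S),(Species J,Species W)),Species T),Species F).
The clade {Species J, Species W} is supported by C5: its derived state '+' occurs in exactly those taxa and in no other taxon (including the outgroup).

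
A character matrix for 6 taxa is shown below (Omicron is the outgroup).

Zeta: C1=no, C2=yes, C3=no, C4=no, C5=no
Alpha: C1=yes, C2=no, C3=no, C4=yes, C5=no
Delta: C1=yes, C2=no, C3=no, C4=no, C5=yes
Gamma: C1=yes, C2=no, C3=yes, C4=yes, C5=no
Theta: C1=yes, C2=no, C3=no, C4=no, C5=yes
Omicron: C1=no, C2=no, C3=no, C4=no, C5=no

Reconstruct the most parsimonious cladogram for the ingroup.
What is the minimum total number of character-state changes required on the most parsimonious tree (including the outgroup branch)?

5

The outgroup has state 'no' for every character, so 'yes' is the derived state throughout.
Only Alpha, Delta, Gamma, and Theta show the derived state 'yes' for C1, supporting them as a clade.
C2 (derived state 'yes') is unique to Zeta (autapomorphy; uninformative for grouping).
C3: derived state 'yes' in Gamma only — an autapomorphy, so it tells us nothing about relationships among taxa.
C4: derived state 'yes' in Alpha and Gamma only — synapomorphy for {Alpha, Gamma}.
Only Delta and Theta show the derived state 'yes' for C5, supporting them as a clade.
Most parsimonious ingroup topology: (((Theta,Delta),(Alpha,Gamma)),Zeta).
Changes per character on this tree: C1: 1; C2: 1; C3: 1; C4: 1; C5: 1.
Total = 5.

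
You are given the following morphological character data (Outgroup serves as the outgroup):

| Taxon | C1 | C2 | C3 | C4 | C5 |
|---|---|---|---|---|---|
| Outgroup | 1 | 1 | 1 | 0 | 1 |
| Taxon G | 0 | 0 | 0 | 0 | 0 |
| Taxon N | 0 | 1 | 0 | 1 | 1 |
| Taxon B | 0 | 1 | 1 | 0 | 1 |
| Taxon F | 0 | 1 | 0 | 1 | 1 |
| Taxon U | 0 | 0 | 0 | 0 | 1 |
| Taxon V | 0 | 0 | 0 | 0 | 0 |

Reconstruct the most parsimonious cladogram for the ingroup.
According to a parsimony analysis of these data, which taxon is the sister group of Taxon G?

Taxon V

Character polarity is set by the outgroup: the derived state is whichever differs from the outgroup's state, so for C1, C2, C3, C5 the derived state is '0', and for the remaining characters it is '1'.
All ingroup taxa share the derived state '0' for C1; it defines the ingroup but does not resolve relationships within it.
C2: derived state '0' in Taxon G, Taxon U, and Taxon V only — synapomorphy for {Taxon G, Taxon U, Taxon V}.
C3: derived state '0' in Taxon F, Taxon G, Taxon N, Taxon U, and Taxon V only — synapomorphy for {Taxon F, Taxon G, Taxon N, Taxon U, Taxon V}.
C4 (derived state '1') is shared by Taxon F and Taxon N — a synapomorphy uniting that clade.
C5 (derived state '0') is shared by Taxon G and Taxon V — a synapomorphy uniting that clade.
Most parsimonious ingroup topology: ((((Taxon G,Taxon V),Taxon U),(Taxon N,Taxon F)),Taxon B).
Taxon G and Taxon V form a cherry on this tree, so they are sister taxa.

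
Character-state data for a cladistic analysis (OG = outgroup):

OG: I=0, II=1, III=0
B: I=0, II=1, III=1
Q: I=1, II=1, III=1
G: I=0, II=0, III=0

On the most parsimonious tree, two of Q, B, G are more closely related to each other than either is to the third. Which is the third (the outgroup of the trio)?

G

Character polarity is set by the outgroup: the derived state is whichever differs from the outgroup's state, so for II the derived state is '0', and for the remaining characters it is '1'.
I (derived state '1') is unique to Q (autapomorphy; uninformative for grouping).
II: derived state '0' in G only — an autapomorphy, so it tells us nothing about relationships among taxa.
III: derived state '1' in B and Q only — synapomorphy for {B, Q}.
Most parsimonious ingroup topology: ((B,Q),G).
B and Q share a more recent common ancestor with each other than either does with G, so G is the least closely related of the three.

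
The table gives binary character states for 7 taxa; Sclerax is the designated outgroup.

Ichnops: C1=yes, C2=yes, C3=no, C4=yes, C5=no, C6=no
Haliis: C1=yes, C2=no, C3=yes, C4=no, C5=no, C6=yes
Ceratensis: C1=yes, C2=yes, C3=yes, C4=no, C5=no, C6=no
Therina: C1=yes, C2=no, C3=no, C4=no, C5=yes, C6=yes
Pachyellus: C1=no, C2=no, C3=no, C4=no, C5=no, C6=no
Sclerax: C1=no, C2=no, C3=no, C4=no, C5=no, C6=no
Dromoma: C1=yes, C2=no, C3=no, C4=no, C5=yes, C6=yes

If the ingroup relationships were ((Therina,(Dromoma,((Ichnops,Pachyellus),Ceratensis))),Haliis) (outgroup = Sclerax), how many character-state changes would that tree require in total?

Map each character onto ((Therina,(Dromoma,((Ichnops,Pachyellus),Ceratensis))),Haliis) (rooted by Sclerax) and count the minimum state changes it requires (Fitch parsimony):
C1: 2; C2: 2; C3: 2; C4: 1; C5: 2; C6: 2.
Total tree length = 11.

11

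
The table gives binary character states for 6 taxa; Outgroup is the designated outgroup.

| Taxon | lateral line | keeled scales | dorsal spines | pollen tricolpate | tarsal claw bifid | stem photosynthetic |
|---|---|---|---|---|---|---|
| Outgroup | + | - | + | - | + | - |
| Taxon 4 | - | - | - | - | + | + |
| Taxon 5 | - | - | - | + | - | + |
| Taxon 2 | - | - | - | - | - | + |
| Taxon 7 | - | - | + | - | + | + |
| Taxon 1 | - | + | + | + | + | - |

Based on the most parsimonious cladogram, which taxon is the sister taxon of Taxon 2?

Character polarity is set by the outgroup: the derived state is whichever differs from the outgroup's state, so for lateral line, dorsal spines, tarsal claw bifid the derived state is '-', and for the remaining characters it is '+'.
All ingroup taxa share the derived state '-' for lateral line; it defines the ingroup but does not resolve relationships within it.
keeled scales: derived state '+' in Taxon 1 only — an autapomorphy, so it tells us nothing about relationships among taxa.
dorsal spines (derived state '-') is shared by Taxon 2, Taxon 4, and Taxon 5 — a synapomorphy uniting that clade.
pollen tricolpate groups Taxon 1 and Taxon 5, which is incompatible with the clades supported by the remaining characters; treating it as convergent (homoplasy) costs fewer steps than any alternative tree.
tarsal claw bifid: derived state '-' in Taxon 2 and Taxon 5 only — synapomorphy for {Taxon 2, Taxon 5}.
stem photosynthetic: derived state '+' in Taxon 2, Taxon 4, Taxon 5, and Taxon 7 only — synapomorphy for {Taxon 2, Taxon 4, Taxon 5, Taxon 7}.
Most parsimonious ingroup topology: (((Taxon 4,(Taxon 5,Taxon 2)),Taxon 7),Taxon 1).
Taxon 2 and Taxon 5 form a cherry on this tree, so they are sister taxa.

Taxon 5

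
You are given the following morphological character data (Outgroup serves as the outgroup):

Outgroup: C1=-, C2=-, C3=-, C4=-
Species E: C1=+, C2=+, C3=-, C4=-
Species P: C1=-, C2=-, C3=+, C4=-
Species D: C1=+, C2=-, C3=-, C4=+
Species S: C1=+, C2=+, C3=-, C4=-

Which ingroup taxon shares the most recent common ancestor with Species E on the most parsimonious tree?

Species S

The outgroup has state '-' for every character, so '+' is the derived state throughout.
C1 (derived state '+') is shared by Species D, Species E, and Species S — a synapomorphy uniting that clade.
C2: derived state '+' in Species E and Species S only — synapomorphy for {Species E, Species S}.
C3 (derived state '+') is unique to Species P (autapomorphy; uninformative for grouping).
C4 (derived state '+') is unique to Species D (autapomorphy; uninformative for grouping).
Most parsimonious ingroup topology: (((Species E,Species S),Species D),Species P).
Species E and Species S form a cherry on this tree, so they are sister taxa.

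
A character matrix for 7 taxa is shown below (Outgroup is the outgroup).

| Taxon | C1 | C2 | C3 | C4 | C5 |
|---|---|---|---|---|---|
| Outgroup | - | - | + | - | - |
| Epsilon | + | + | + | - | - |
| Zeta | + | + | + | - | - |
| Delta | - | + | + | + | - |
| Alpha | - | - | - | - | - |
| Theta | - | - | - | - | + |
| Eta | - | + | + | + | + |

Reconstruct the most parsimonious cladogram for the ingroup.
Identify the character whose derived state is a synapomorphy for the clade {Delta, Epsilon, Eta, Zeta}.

Character polarity is set by the outgroup: the derived state is whichever differs from the outgroup's state, so for C3 the derived state is '-', and for the remaining characters it is '+'.
C1: derived state '+' in Epsilon and Zeta only — synapomorphy for {Epsilon, Zeta}.
C2 (derived state '+') is shared by Delta, Epsilon, Eta, and Zeta — a synapomorphy uniting that clade.
C3 (derived state '-') is shared by Alpha and Theta — a synapomorphy uniting that clade.
Only Delta and Eta show the derived state '+' for C4, supporting them as a clade.
C5 (state '+') occurs in Eta and Theta but conflicts with the nesting implied by the other characters — most parsimoniously interpreted as homoplasy.
Most parsimonious ingroup topology: (((Epsilon,Zeta),(Delta,Eta)),(Alpha,Theta)).
The clade {Delta, Epsilon, Eta, Zeta} is supported by C2: its derived state '+' occurs in exactly those taxa and in no other taxon (including the outgroup).

C2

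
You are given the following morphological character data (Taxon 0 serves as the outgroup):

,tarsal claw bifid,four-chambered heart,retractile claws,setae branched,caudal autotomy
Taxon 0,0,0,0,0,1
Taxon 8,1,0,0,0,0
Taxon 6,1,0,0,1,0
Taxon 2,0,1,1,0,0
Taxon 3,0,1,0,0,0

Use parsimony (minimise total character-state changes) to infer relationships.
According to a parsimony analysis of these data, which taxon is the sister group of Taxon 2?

Taxon 3

Character polarity is set by the outgroup: the derived state is whichever differs from the outgroup's state, so for caudal autotomy the derived state is '0', and for the remaining characters it is '1'.
tarsal claw bifid: derived state '1' in Taxon 6 and Taxon 8 only — synapomorphy for {Taxon 6, Taxon 8}.
Only Taxon 2 and Taxon 3 show the derived state '1' for four-chambered heart, supporting them as a clade.
retractile claws: derived state '1' in Taxon 2 only — an autapomorphy, so it tells us nothing about relationships among taxa.
setae branched: derived state '1' in Taxon 6 only — an autapomorphy, so it tells us nothing about relationships among taxa.
caudal autotomy (derived state '0') is shared by all ingroup taxa — unites the whole ingroup.
Most parsimonious ingroup topology: ((Taxon 8,Taxon 6),(Taxon 2,Taxon 3)).
Taxon 2 and Taxon 3 form a cherry on this tree, so they are sister taxa.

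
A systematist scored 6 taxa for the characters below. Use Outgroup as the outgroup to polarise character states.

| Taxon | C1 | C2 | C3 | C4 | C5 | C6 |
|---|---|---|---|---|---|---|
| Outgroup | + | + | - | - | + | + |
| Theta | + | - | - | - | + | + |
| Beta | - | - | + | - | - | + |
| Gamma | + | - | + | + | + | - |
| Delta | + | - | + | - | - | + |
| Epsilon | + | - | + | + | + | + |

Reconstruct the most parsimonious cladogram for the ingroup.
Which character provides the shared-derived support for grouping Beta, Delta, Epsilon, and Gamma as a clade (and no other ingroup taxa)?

C3

Character polarity is set by the outgroup: the derived state is whichever differs from the outgroup's state, so for C1, C2, C5, C6 the derived state is '-', and for the remaining characters it is '+'.
C1 (derived state '-') is unique to Beta (autapomorphy; uninformative for grouping).
C2 (derived state '-') is shared by all ingroup taxa — unites the whole ingroup.
C3 (derived state '+') is shared by Beta, Delta, Epsilon, and Gamma — a synapomorphy uniting that clade.
Only Epsilon and Gamma show the derived state '+' for C4, supporting them as a clade.
C5 (derived state '-') is shared by Beta and Delta — a synapomorphy uniting that clade.
C6 (derived state '-') is unique to Gamma (autapomorphy; uninformative for grouping).
Most parsimonious ingroup topology: (Theta,((Beta,Delta),(Gamma,Epsilon))).
The clade {Beta, Delta, Epsilon, Gamma} is supported by C3: its derived state '+' occurs in exactly those taxa and in no other taxon (including the outgroup).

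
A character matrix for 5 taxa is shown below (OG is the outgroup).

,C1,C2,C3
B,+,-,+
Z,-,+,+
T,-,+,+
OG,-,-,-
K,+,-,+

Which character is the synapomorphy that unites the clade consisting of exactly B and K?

The outgroup has state '-' for every character, so '+' is the derived state throughout.
C1: derived state '+' in B and K only — synapomorphy for {B, K}.
C2: derived state '+' in T and Z only — synapomorphy for {T, Z}.
C3 (derived state '+') is shared by all ingroup taxa — unites the whole ingroup.
Most parsimonious ingroup topology: ((B,K),(Z,T)).
The clade {B, K} is supported by C1: its derived state '+' occurs in exactly those taxa and in no other taxon (including the outgroup).

C1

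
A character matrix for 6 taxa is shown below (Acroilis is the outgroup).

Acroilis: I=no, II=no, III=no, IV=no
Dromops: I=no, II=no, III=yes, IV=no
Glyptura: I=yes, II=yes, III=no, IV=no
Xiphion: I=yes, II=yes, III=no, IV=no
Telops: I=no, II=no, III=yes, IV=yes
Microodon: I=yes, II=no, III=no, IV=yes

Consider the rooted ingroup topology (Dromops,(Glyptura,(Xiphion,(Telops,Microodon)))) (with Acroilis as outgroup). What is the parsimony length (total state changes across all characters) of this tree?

7

Map each character onto (Dromops,(Glyptura,(Xiphion,(Telops,Microodon)))) (rooted by Acroilis) and count the minimum state changes it requires (Fitch parsimony):
I: 2; II: 2; III: 2; IV: 1.
Total tree length = 7.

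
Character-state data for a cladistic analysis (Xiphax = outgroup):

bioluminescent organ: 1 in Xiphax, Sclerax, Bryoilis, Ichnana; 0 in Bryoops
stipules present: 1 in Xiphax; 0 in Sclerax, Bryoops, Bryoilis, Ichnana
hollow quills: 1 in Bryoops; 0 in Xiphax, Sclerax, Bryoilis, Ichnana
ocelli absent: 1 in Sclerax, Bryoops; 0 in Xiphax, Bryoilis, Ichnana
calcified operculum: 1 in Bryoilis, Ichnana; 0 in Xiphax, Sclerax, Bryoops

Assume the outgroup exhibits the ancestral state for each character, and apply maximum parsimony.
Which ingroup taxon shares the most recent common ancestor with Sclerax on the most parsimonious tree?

Bryoops

Character polarity is set by the outgroup: the derived state is whichever differs from the outgroup's state, so for bioluminescent organ, stipules present the derived state is '0', and for the remaining characters it is '1'.
bioluminescent organ (derived state '0') is unique to Bryoops (autapomorphy; uninformative for grouping).
All ingroup taxa share the derived state '0' for stipules present; it defines the ingroup but does not resolve relationships within it.
hollow quills: derived state '1' in Bryoops only — an autapomorphy, so it tells us nothing about relationships among taxa.
Only Bryoops and Sclerax show the derived state '1' for ocelli absent, supporting them as a clade.
calcified operculum: derived state '1' in Bryoilis and Ichnana only — synapomorphy for {Bryoilis, Ichnana}.
Most parsimonious ingroup topology: ((Sclerax,Bryoops),(Bryoilis,Ichnana)).
Sclerax and Bryoops form a cherry on this tree, so they are sister taxa.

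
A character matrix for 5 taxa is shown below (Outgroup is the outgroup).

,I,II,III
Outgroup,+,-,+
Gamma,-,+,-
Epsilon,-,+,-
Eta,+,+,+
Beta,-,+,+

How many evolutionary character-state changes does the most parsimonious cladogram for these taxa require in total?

3

Character polarity is set by the outgroup: the derived state is whichever differs from the outgroup's state, so for I, III the derived state is '-', and for the remaining characters it is '+'.
I: derived state '-' in Beta, Epsilon, and Gamma only — synapomorphy for {Beta, Epsilon, Gamma}.
All ingroup taxa share the derived state '+' for II; it defines the ingroup but does not resolve relationships within it.
III: derived state '-' in Epsilon and Gamma only — synapomorphy for {Epsilon, Gamma}.
Most parsimonious ingroup topology: (((Gamma,Epsilon),Beta),Eta).
Changes per character on this tree: I: 1; II: 1; III: 1.
Total = 3.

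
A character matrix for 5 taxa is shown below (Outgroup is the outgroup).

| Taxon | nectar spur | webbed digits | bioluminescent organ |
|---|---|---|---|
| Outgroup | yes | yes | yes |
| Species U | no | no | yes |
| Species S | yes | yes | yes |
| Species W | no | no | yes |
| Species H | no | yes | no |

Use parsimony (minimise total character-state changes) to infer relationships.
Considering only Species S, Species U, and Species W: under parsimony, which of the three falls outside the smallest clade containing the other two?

Species S

The outgroup has state 'yes' for every character, so 'no' is the derived state throughout.
Only Species H, Species U, and Species W show the derived state 'no' for nectar spur, supporting them as a clade.
webbed digits: derived state 'no' in Species U and Species W only — synapomorphy for {Species U, Species W}.
bioluminescent organ: derived state 'no' in Species H only — an autapomorphy, so it tells us nothing about relationships among taxa.
Most parsimonious ingroup topology: (((Species U,Species W),Species H),Species S).
Species W and Species U share a more recent common ancestor with each other than either does with Species S, so Species S is the least closely related of the three.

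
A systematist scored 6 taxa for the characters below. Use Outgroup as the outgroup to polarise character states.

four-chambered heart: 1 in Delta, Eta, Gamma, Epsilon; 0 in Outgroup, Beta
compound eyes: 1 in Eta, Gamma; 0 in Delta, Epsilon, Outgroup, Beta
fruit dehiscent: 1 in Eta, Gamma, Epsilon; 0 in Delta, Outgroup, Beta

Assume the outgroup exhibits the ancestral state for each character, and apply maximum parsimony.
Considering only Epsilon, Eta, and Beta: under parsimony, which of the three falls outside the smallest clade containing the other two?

The outgroup has state '0' for every character, so '1' is the derived state throughout.
four-chambered heart: derived state '1' in Delta, Epsilon, Eta, and Gamma only — synapomorphy for {Delta, Epsilon, Eta, Gamma}.
Only Eta and Gamma show the derived state '1' for compound eyes, supporting them as a clade.
fruit dehiscent: derived state '1' in Epsilon, Eta, and Gamma only — synapomorphy for {Epsilon, Eta, Gamma}.
Most parsimonious ingroup topology: (((Epsilon,(Gamma,Eta)),Delta),Beta).
Eta and Epsilon share a more recent common ancestor with each other than either does with Beta, so Beta is the least closely related of the three.

Beta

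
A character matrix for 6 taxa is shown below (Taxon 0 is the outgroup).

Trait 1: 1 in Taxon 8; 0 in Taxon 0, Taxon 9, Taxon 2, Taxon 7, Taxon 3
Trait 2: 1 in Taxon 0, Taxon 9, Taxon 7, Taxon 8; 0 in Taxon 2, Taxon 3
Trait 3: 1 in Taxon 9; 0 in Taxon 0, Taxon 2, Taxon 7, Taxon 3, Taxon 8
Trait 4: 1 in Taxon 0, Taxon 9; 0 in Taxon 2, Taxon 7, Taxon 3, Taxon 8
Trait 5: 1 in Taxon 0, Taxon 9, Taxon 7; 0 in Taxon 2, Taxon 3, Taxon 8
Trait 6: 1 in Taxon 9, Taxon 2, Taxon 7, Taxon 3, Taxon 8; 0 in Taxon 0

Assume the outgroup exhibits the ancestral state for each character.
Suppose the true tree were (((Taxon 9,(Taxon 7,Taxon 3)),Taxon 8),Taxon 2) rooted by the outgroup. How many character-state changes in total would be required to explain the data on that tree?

10

Map each character onto (((Taxon 9,(Taxon 7,Taxon 3)),Taxon 8),Taxon 2) (rooted by Taxon 0) and count the minimum state changes it requires (Fitch parsimony):
Trait 1: 1; Trait 2: 2; Trait 3: 1; Trait 4: 2; Trait 5: 3; Trait 6: 1.
Total tree length = 10.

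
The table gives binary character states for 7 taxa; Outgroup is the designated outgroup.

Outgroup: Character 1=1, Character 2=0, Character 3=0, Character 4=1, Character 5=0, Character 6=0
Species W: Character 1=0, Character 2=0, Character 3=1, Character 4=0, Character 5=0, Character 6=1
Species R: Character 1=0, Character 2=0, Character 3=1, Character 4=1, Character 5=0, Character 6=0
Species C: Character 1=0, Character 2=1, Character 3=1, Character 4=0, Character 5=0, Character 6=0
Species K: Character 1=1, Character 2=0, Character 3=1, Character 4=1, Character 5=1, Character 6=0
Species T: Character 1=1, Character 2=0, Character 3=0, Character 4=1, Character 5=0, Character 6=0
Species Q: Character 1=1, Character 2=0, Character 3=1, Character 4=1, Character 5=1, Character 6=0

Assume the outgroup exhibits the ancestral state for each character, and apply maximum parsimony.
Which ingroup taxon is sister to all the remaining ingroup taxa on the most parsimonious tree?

Species T

Character polarity is set by the outgroup: the derived state is whichever differs from the outgroup's state, so for Character 1, Character 4 the derived state is '0', and for the remaining characters it is '1'.
Only Species C, Species R, and Species W show the derived state '0' for Character 1, supporting them as a clade.
Character 2 (derived state '1') is unique to Species C (autapomorphy; uninformative for grouping).
Only Species C, Species K, Species Q, Species R, and Species W show the derived state '1' for Character 3, supporting them as a clade.
Character 4: derived state '0' in Species C and Species W only — synapomorphy for {Species C, Species W}.
Only Species K and Species Q show the derived state '1' for Character 5, supporting them as a clade.
Character 6 (derived state '1') is unique to Species W (autapomorphy; uninformative for grouping).
Most parsimonious ingroup topology: (((Species R,(Species W,Species C)),(Species Q,Species K)),Species T).
Species T is sister to the clade containing all other ingroup taxa, so it is the earliest-diverging (most basal) ingroup lineage.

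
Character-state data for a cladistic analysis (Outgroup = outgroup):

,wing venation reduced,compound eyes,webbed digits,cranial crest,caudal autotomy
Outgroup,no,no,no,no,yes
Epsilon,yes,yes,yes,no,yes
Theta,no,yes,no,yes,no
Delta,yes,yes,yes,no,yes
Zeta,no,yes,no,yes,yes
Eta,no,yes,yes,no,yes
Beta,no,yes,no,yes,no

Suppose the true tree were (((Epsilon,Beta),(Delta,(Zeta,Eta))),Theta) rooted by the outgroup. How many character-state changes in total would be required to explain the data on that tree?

11

Map each character onto (((Epsilon,Beta),(Delta,(Zeta,Eta))),Theta) (rooted by Outgroup) and count the minimum state changes it requires (Fitch parsimony):
wing venation reduced: 2; compound eyes: 1; webbed digits: 3; cranial crest: 3; caudal autotomy: 2.
Total tree length = 11.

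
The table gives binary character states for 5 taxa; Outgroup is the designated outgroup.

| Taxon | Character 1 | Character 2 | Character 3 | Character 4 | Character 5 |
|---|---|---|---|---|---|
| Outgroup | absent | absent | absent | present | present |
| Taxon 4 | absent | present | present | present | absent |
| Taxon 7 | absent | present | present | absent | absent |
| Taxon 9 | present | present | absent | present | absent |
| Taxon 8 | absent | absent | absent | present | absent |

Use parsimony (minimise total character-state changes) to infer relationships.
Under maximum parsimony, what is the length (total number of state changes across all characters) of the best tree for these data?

5

Character polarity is set by the outgroup: the derived state is whichever differs from the outgroup's state, so for Character 4, Character 5 the derived state is 'absent', and for the remaining characters it is 'present'.
Character 1: derived state 'present' in Taxon 9 only — an autapomorphy, so it tells us nothing about relationships among taxa.
Character 2 (derived state 'present') is shared by Taxon 4, Taxon 7, and Taxon 9 — a synapomorphy uniting that clade.
Character 3: derived state 'present' in Taxon 4 and Taxon 7 only — synapomorphy for {Taxon 4, Taxon 7}.
Character 4 (derived state 'absent') is unique to Taxon 7 (autapomorphy; uninformative for grouping).
All ingroup taxa share the derived state 'absent' for Character 5; it defines the ingroup but does not resolve relationships within it.
Most parsimonious ingroup topology: (((Taxon 4,Taxon 7),Taxon 9),Taxon 8).
Changes per character on this tree: Character 1: 1; Character 2: 1; Character 3: 1; Character 4: 1; Character 5: 1.
Total = 5.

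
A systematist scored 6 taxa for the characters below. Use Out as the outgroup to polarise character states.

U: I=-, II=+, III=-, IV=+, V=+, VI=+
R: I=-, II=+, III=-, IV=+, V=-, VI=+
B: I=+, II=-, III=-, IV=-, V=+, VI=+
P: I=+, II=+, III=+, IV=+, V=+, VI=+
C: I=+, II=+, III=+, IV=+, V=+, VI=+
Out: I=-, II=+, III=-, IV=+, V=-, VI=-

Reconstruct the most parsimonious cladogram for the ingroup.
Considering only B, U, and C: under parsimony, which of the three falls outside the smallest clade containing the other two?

U

Character polarity is set by the outgroup: the derived state is whichever differs from the outgroup's state, so for II, IV the derived state is '-', and for the remaining characters it is '+'.
I (derived state '+') is shared by B, C, and P — a synapomorphy uniting that clade.
II: derived state '-' in B only — an autapomorphy, so it tells us nothing about relationships among taxa.
III (derived state '+') is shared by C and P — a synapomorphy uniting that clade.
IV (derived state '-') is unique to B (autapomorphy; uninformative for grouping).
V (derived state '+') is shared by B, C, P, and U — a synapomorphy uniting that clade.
All ingroup taxa share the derived state '+' for VI; it defines the ingroup but does not resolve relationships within it.
Most parsimonious ingroup topology: ((U,((P,C),B)),R).
C and B share a more recent common ancestor with each other than either does with U, so U is the least closely related of the three.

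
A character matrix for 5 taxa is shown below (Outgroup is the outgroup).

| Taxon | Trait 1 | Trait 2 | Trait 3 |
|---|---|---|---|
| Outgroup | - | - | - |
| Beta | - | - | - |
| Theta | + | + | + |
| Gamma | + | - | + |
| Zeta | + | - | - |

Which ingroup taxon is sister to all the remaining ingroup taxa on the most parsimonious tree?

The outgroup has state '-' for every character, so '+' is the derived state throughout.
Only Gamma, Theta, and Zeta show the derived state '+' for Trait 1, supporting them as a clade.
Trait 2: derived state '+' in Theta only — an autapomorphy, so it tells us nothing about relationships among taxa.
Only Gamma and Theta show the derived state '+' for Trait 3, supporting them as a clade.
Most parsimonious ingroup topology: (Beta,((Theta,Gamma),Zeta)).
Beta is sister to the clade containing all other ingroup taxa, so it is the earliest-diverging (most basal) ingroup lineage.

Beta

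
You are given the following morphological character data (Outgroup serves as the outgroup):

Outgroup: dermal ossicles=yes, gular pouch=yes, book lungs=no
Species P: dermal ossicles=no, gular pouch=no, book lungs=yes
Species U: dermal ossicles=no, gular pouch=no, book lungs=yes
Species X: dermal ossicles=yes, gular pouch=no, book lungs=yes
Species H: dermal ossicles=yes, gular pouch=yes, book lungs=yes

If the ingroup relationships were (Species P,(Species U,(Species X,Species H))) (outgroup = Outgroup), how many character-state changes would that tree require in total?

Map each character onto (Species P,(Species U,(Species X,Species H))) (rooted by Outgroup) and count the minimum state changes it requires (Fitch parsimony):
dermal ossicles: 2; gular pouch: 2; book lungs: 1.
Total tree length = 5.

5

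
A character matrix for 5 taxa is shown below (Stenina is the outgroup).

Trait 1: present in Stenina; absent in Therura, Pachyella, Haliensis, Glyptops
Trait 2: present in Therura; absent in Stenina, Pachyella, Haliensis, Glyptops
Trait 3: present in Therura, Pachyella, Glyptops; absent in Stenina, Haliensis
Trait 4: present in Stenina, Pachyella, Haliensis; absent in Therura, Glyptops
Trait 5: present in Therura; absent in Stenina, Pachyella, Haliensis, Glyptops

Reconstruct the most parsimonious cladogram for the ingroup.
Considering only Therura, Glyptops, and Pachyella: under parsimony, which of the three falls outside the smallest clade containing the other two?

Character polarity is set by the outgroup: the derived state is whichever differs from the outgroup's state, so for Trait 1, Trait 4 the derived state is 'absent', and for the remaining characters it is 'present'.
Trait 1 (derived state 'absent') is shared by all ingroup taxa — unites the whole ingroup.
Trait 2 (derived state 'present') is unique to Therura (autapomorphy; uninformative for grouping).
Trait 3: derived state 'present' in Glyptops, Pachyella, and Therura only — synapomorphy for {Glyptops, Pachyella, Therura}.
Trait 4 (derived state 'absent') is shared by Glyptops and Therura — a synapomorphy uniting that clade.
Trait 5 (derived state 'present') is unique to Therura (autapomorphy; uninformative for grouping).
Most parsimonious ingroup topology: (((Therura,Glyptops),Pachyella),Haliensis).
Therura and Glyptops share a more recent common ancestor with each other than either does with Pachyella, so Pachyella is the least closely related of the three.

Pachyella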